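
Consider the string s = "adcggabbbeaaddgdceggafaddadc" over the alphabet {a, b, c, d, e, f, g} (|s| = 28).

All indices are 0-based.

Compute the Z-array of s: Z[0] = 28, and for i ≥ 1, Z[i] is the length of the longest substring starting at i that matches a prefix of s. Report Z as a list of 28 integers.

Z[0]=28
i=1: fresh scan; Z[1]=0
i=2: fresh scan; Z[2]=0
i=3: fresh scan; Z[3]=0
i=4: fresh scan; Z[4]=0
i=5: fresh scan; Z[5]=1 scan→box=[5,6)
i=6: fresh scan; Z[6]=0
i=7: fresh scan; Z[7]=0
i=8: fresh scan; Z[8]=0
i=9: fresh scan; Z[9]=0
i=10: fresh scan; Z[10]=1 scan→box=[10,11)
i=11: fresh scan; Z[11]=2 scan→box=[11,13)
i=12: min(r-i=1, Z[1]=0)=0; Z[12]=0
i=13: fresh scan; Z[13]=0
i=14: fresh scan; Z[14]=0
i=15: fresh scan; Z[15]=0
i=16: fresh scan; Z[16]=0
i=17: fresh scan; Z[17]=0
i=18: fresh scan; Z[18]=0
i=19: fresh scan; Z[19]=0
i=20: fresh scan; Z[20]=1 scan→box=[20,21)
i=21: fresh scan; Z[21]=0
i=22: fresh scan; Z[22]=2 scan→box=[22,24)
i=23: min(r-i=1, Z[1]=0)=0; Z[23]=0
i=24: fresh scan; Z[24]=0
i=25: fresh scan; Z[25]=3 scan→box=[25,28)
i=26: min(r-i=2, Z[1]=0)=0; Z[26]=0
i=27: min(r-i=1, Z[2]=0)=0; Z[27]=0

[28, 0, 0, 0, 0, 1, 0, 0, 0, 0, 1, 2, 0, 0, 0, 0, 0, 0, 0, 0, 1, 0, 2, 0, 0, 3, 0, 0]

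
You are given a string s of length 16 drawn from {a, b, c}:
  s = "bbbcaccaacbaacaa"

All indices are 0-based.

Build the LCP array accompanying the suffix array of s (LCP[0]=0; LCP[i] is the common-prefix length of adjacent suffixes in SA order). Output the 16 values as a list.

sorted suffixes:
  #0 SA[0]=15  'a'
  #1 SA[1]=14  'aa'
  #2 SA[2]=11  'aacaa'
  #3 SA[3]=7  'aacbaacaa'
  #4 SA[4]=12  'acaa'
  #5 SA[5]=8  'acbaacaa'
  #6 SA[6]=4  'accaacbaacaa'
  #7 SA[7]=10  'baacaa'
  #8 SA[8]=0  'bbbcaccaacbaacaa'
  #9 SA[9]=1  'bbcaccaacbaacaa'
  #10 SA[10]=2  'bcaccaacbaacaa'
  #11 SA[11]=13  'caa'
  #12 SA[12]=6  'caacbaacaa'
  #13 SA[13]=3  'caccaacbaacaa'
  #14 SA[14]=9  'cbaacaa'
  #15 SA[15]=5  'ccaacbaacaa'

SA = [15, 14, 11, 7, 12, 8, 4, 10, 0, 1, 2, 13, 6, 3, 9, 5]
[i] adj suffixes → lcp
  [1] 15/14 → 1 ('a')
  [2] 14/11 → 2 ('aa')
  [3] 11/7 → 3 ('aac')
  [4] 7/12 → 1 ('a')
  [5] 12/8 → 2 ('ac')
  [6] 8/4 → 2 ('ac')
  [7] 4/10 → 0 ('')
  [8] 10/0 → 1 ('b')
  [9] 0/1 → 2 ('bb')
  [10] 1/2 → 1 ('b')
  [11] 2/13 → 0 ('')
  [12] 13/6 → 3 ('caa')
  [13] 6/3 → 2 ('ca')
  [14] 3/9 → 1 ('c')
  [15] 9/5 → 1 ('c')

[0, 1, 2, 3, 1, 2, 2, 0, 1, 2, 1, 0, 3, 2, 1, 1]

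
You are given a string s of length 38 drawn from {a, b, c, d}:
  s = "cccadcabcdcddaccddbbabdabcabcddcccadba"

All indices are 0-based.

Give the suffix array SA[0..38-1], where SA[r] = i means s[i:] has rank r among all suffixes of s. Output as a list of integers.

[37, 23, 6, 26, 20, 13, 34, 3, 36, 19, 18, 24, 7, 27, 21, 5, 25, 33, 2, 32, 1, 31, 0, 14, 8, 10, 15, 28, 22, 12, 35, 17, 4, 30, 9, 11, 16, 29]

sorted suffixes:
  #0 SA[0]=37  'a'
  #1 SA[1]=23  'abcabcddcccadba'
  #2 SA[2]=6  'abcdcddaccddbbabdabcabcddcccadba'
  #3 SA[3]=26  'abcddcccadba'
  #4 SA[4]=20  'abdabcabcddcccadba'
  #5 SA[5]=13  'accddbbabdabcabcddcccadba'
  #6 SA[6]=34  'adba'
  #7 SA[7]=3  'adcabcdcddaccddbbabdabcabcddcccadba'
  #8 SA[8]=36  'ba'
  #9 SA[9]=19  'babdabcabcddcccadba'
  #10 SA[10]=18  'bbabdabcabcddcccadba'
  #11 SA[11]=24  'bcabcddcccadba'
  #12 SA[12]=7  'bcdcddaccddbbabdabcabcddcccadba'
  #13 SA[13]=27  'bcddcccadba'
  #14 SA[14]=21  'bdabcabcddcccadba'
  #15 SA[15]=5  'cabcdcddaccddbbabdabcabcddcccadba'
  #16 SA[16]=25  'cabcddcccadba'
  #17 SA[17]=33  'cadba'
  #18 SA[18]=2  'cadcabcdcddaccddbbabdabcabcddcccadba'
  #19 SA[19]=32  'ccadba'
  #20 SA[20]=1  'ccadcabcdcddaccddbbabdabcabcddcccadba'
  #21 SA[21]=31  'cccadba'
  #22 SA[22]=0  'cccadcabcdcddaccddbbabdabcabcddcccadba'
  #23 SA[23]=14  'ccddbbabdabcabcddcccadba'
  #24 SA[24]=8  'cdcddaccddbbabdabcabcddcccadba'
  #25 SA[25]=10  'cddaccddbbabdabcabcddcccadba'
  #26 SA[26]=15  'cddbbabdabcabcddcccadba'
  #27 SA[27]=28  'cddcccadba'
  #28 SA[28]=22  'dabcabcddcccadba'
  #29 SA[29]=12  'daccddbbabdabcabcddcccadba'
  #30 SA[30]=35  'dba'
  #31 SA[31]=17  'dbbabdabcabcddcccadba'
  #32 SA[32]=4  'dcabcdcddaccddbbabdabcabcddcccadba'
  #33 SA[33]=30  'dcccadba'
  #34 SA[34]=9  'dcddaccddbbabdabcabcddcccadba'
  #35 SA[35]=11  'ddaccddbbabdabcabcddcccadba'
  #36 SA[36]=16  'ddbbabdabcabcddcccadba'
  #37 SA[37]=29  'ddcccadba'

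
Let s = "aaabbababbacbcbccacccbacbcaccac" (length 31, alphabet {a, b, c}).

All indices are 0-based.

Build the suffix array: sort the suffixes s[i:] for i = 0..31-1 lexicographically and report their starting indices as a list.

rank→(start, suffix):
  0 → (0, 'aaabbababbacbcbccacccbacbcaccac')
  1 → (1, 'aabbababbacbcbccacccbacbcaccac')
  2 → (5, 'ababbacbcbccacccbacbcaccac')
  3 → (2, 'abbababbacbcbccacccbacbcaccac')
  4 → (7, 'abbacbcbccacccbacbcaccac')
  5 → (29, 'ac')
  6 → (22, 'acbcaccac')
  7 → (10, 'acbcbccacccbacbcaccac')
  8 → (26, 'accac')
  9 → (17, 'acccbacbcaccac')
  10 → (4, 'bababbacbcbccacccbacbcaccac')
  11 → (6, 'babbacbcbccacccbacbcaccac')
  12 → (21, 'bacbcaccac')
  13 → (9, 'bacbcbccacccbacbcaccac')
  14 → (3, 'bbababbacbcbccacccbacbcaccac')
  15 → (8, 'bbacbcbccacccbacbcaccac')
  16 → (24, 'bcaccac')
  17 → (12, 'bcbccacccbacbcaccac')
  18 → (14, 'bccacccbacbcaccac')
  19 → (30, 'c')
  20 → (28, 'cac')
  21 → (25, 'caccac')
  22 → (16, 'cacccbacbcaccac')
  23 → (20, 'cbacbcaccac')
  24 → (23, 'cbcaccac')
  25 → (11, 'cbcbccacccbacbcaccac')
  26 → (13, 'cbccacccbacbcaccac')
  27 → (27, 'ccac')
  28 → (15, 'ccacccbacbcaccac')
  29 → (19, 'ccbacbcaccac')
  30 → (18, 'cccbacbcaccac')

[0, 1, 5, 2, 7, 29, 22, 10, 26, 17, 4, 6, 21, 9, 3, 8, 24, 12, 14, 30, 28, 25, 16, 20, 23, 11, 13, 27, 15, 19, 18]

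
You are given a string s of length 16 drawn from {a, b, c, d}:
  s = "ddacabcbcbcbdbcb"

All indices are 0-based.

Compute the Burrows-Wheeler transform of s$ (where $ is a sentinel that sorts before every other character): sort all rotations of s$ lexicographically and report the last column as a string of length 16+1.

bcdcdacccabbbbdb$

rank  rotation           last
    0  $ddacabcbcbcbdbcb  b
    1  abcbcbcbdbcb$ddac  c
    2  acabcbcbcbdbcb$dd  d
    3  b$ddacabcbcbcbdbc  c
    4  bcb$ddacabcbcbcbd  d
    5  bcbcbcbdbcb$ddaca  a
    6  bcbcbdbcb$ddacabc  c
    7  bcbdbcb$ddacabcbc  c
    8  bdbcb$ddacabcbcbc  c
    9  cabcbcbcbdbcb$dda  a
   10  cb$ddacabcbcbcbdb  b
   11  cbcbcbdbcb$ddacab  b
   12  cbcbdbcb$ddacabcb  b
   13  cbdbcb$ddacabcbcb  b
   14  dacabcbcbcbdbcb$d  d
   15  dbcb$ddacabcbcbcb  b
   16  ddacabcbcbcbdbcb$  $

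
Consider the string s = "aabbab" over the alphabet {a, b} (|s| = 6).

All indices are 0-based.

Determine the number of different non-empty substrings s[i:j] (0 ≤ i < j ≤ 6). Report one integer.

16

sorted suffixes:
  #0 SA[0]=0  'aabbab'
  #1 SA[1]=4  'ab'
  #2 SA[2]=1  'abbab'
  #3 SA[3]=5  'b'
  #4 SA[4]=3  'bab'
  #5 SA[5]=2  'bbab'

SA = [0, 4, 1, 5, 3, 2]
[i] adj suffixes → lcp
  [1] 0/4 → 1 ('a')
  [2] 4/1 → 2 ('ab')
  [3] 1/5 → 0 ('')
  [4] 5/3 → 1 ('b')
  [5] 3/2 → 1 ('b')

n(n+1)/2 = 6·7/2 = 21
Σ LCP = 0 + 1 + 2 + 0 + 1 + 1 = 5
distinct = 21 − 5 = 16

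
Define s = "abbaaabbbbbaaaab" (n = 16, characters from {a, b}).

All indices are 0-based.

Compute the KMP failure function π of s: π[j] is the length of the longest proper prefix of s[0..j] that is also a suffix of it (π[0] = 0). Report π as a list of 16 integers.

[0, 0, 0, 1, 1, 1, 2, 3, 0, 0, 0, 1, 1, 1, 1, 2]

π[0] = 0
j=1 s[j]='b': π[1]=0 (border '')
j=2 s[j]='b': π[2]=0 (border '')
j=3 s[j]='a': π[3]=1 (border 'a')
j=4 s[j]='a': k: 1→0; π[4]=1 (border 'a')
j=5 s[j]='a': k: 1→0; π[5]=1 (border 'a')
j=6 s[j]='b': π[6]=2 (border 'ab')
j=7 s[j]='b': π[7]=3 (border 'abb')
j=8 s[j]='b': k: 3→0; π[8]=0 (border '')
j=9 s[j]='b': π[9]=0 (border '')
j=10 s[j]='b': π[10]=0 (border '')
j=11 s[j]='a': π[11]=1 (border 'a')
j=12 s[j]='a': k: 1→0; π[12]=1 (border 'a')
j=13 s[j]='a': k: 1→0; π[13]=1 (border 'a')
j=14 s[j]='a': k: 1→0; π[14]=1 (border 'a')
j=15 s[j]='b': π[15]=2 (border 'ab')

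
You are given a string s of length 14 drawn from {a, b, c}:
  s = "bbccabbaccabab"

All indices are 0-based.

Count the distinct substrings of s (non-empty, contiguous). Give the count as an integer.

85

sorted suffixes:
  #0 SA[0]=12  'ab'
  #1 SA[1]=10  'abab'
  #2 SA[2]=4  'abbaccabab'
  #3 SA[3]=7  'accabab'
  #4 SA[4]=13  'b'
  #5 SA[5]=11  'bab'
  #6 SA[6]=6  'baccabab'
  #7 SA[7]=5  'bbaccabab'
  #8 SA[8]=0  'bbccabbaccabab'
  #9 SA[9]=1  'bccabbaccabab'
  #10 SA[10]=9  'cabab'
  #11 SA[11]=3  'cabbaccabab'
  #12 SA[12]=8  'ccabab'
  #13 SA[13]=2  'ccabbaccabab'

SA = [12, 10, 4, 7, 13, 11, 6, 5, 0, 1, 9, 3, 8, 2]
rank  pair      lcp
   1  s[12:],s[10:]  2  'ab'
   2  s[10:],s[4:]  2  'ab'
   3  s[4:],s[7:]  1  'a'
   4  s[7:],s[13:]  0  ''
   5  s[13:],s[11:]  1  'b'
   6  s[11:],s[6:]  2  'ba'
   7  s[6:],s[5:]  1  'b'
   8  s[5:],s[0:]  2  'bb'
   9  s[0:],s[1:]  1  'b'
  10  s[1:],s[9:]  0  ''
  11  s[9:],s[3:]  3  'cab'
  12  s[3:],s[8:]  1  'c'
  13  s[8:],s[2:]  4  'ccab'

n(n+1)/2 = 14·15/2 = 105
Σ LCP = 0 + 2 + 2 + 1 + 0 + 1 + 2 + 1 + 2 + 1 + 0 + 3 + 1 + 4 = 20
distinct = 105 − 20 = 85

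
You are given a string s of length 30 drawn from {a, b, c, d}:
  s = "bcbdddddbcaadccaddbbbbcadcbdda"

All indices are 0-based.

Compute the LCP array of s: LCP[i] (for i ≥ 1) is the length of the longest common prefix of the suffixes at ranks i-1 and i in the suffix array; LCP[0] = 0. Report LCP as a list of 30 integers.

[0, 1, 1, 3, 2, 0, 3, 2, 1, 3, 2, 1, 3, 0, 2, 3, 1, 4, 1, 0, 1, 2, 1, 2, 1, 2, 3, 2, 3, 4]

rank | idx | suffix
   0 |  29 | a
   1 |  10 | aadccaddbbbbcadcbdda
   2 |  23 | adcbdda
   3 |  11 | adccaddbbbbcadcbdda
   4 |  15 | addbbbbcadcbdda
   5 |  18 | bbbbcadcbdda
   6 |  19 | bbbcadcbdda
   7 |  20 | bbcadcbdda
   8 |   8 | bcaadccaddbbbbcadcbdda
   9 |  21 | bcadcbdda
  10 |   0 | bcbdddddbcaadccaddbbbbcadcbdda
  11 |  26 | bdda
  12 |   2 | bdddddbcaadccaddbbbbcadcbdda
  13 |   9 | caadccaddbbbbcadcbdda
  14 |  22 | cadcbdda
  15 |  14 | caddbbbbcadcbdda
  16 |  25 | cbdda
  17 |   1 | cbdddddbcaadccaddbbbbcadcbdda
  18 |  13 | ccaddbbbbcadcbdda
  19 |  28 | da
  20 |  17 | dbbbbcadcbdda
  21 |   7 | dbcaadccaddbbbbcadcbdda
  22 |  24 | dcbdda
  23 |  12 | dccaddbbbbcadcbdda
  24 |  27 | dda
  25 |  16 | ddbbbbcadcbdda
  26 |   6 | ddbcaadccaddbbbbcadcbdda
  27 |   5 | dddbcaadccaddbbbbcadcbdda
  28 |   4 | ddddbcaadccaddbbbbcadcbdda
  29 |   3 | dddddbcaadccaddbbbbcadcbdda

SA = [29, 10, 23, 11, 15, 18, 19, 20, 8, 21, 0, 26, 2, 9, 22, 14, 25, 1, 13, 28, 17, 7, 24, 12, 27, 16, 6, 5, 4, 3]
[i] adj suffixes → lcp
  [1] 29/10 → 1 ('a')
  [2] 10/23 → 1 ('a')
  [3] 23/11 → 3 ('adc')
  [4] 11/15 → 2 ('ad')
  [5] 15/18 → 0 ('')
  [6] 18/19 → 3 ('bbb')
  [7] 19/20 → 2 ('bb')
  [8] 20/8 → 1 ('b')
  [9] 8/21 → 3 ('bca')
  [10] 21/0 → 2 ('bc')
  [11] 0/26 → 1 ('b')
  [12] 26/2 → 3 ('bdd')
  [13] 2/9 → 0 ('')
  [14] 9/22 → 2 ('ca')
  [15] 22/14 → 3 ('cad')
  [16] 14/25 → 1 ('c')
  [17] 25/1 → 4 ('cbdd')
  [18] 1/13 → 1 ('c')
  [19] 13/28 → 0 ('')
  [20] 28/17 → 1 ('d')
  [21] 17/7 → 2 ('db')
  [22] 7/24 → 1 ('d')
  [23] 24/12 → 2 ('dc')
  [24] 12/27 → 1 ('d')
  [25] 27/16 → 2 ('dd')
  [26] 16/6 → 3 ('ddb')
  [27] 6/5 → 2 ('dd')
  [28] 5/4 → 3 ('ddd')
  [29] 4/3 → 4 ('dddd')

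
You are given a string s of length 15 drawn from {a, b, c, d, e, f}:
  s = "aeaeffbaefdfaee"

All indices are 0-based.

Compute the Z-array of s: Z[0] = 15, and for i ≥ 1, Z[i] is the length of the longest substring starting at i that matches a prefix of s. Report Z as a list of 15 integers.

Z[0]=15
i=1: i≥r, start 0; Z[1]=0
i=2: i≥r, start 0; Z[2]=2 extend→box=[2,4)
i=3: min(r-i=1, Z[1]=0)=0; Z[3]=0
i=4: i≥r, start 0; Z[4]=0
i=5: i≥r, start 0; Z[5]=0
i=6: i≥r, start 0; Z[6]=0
i=7: i≥r, start 0; Z[7]=2 extend→box=[7,9)
i=8: min(r-i=1, Z[1]=0)=0; Z[8]=0
i=9: i≥r, start 0; Z[9]=0
i=10: i≥r, start 0; Z[10]=0
i=11: i≥r, start 0; Z[11]=0
i=12: i≥r, start 0; Z[12]=2 extend→box=[12,14)
i=13: min(r-i=1, Z[1]=0)=0; Z[13]=0
i=14: i≥r, start 0; Z[14]=0

[15, 0, 2, 0, 0, 0, 0, 2, 0, 0, 0, 0, 2, 0, 0]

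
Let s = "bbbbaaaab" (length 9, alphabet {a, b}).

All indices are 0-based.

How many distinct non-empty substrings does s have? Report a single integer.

32

sorted suffixes:
  #0 SA[0]=4  'aaaab'
  #1 SA[1]=5  'aaab'
  #2 SA[2]=6  'aab'
  #3 SA[3]=7  'ab'
  #4 SA[4]=8  'b'
  #5 SA[5]=3  'baaaab'
  #6 SA[6]=2  'bbaaaab'
  #7 SA[7]=1  'bbbaaaab'
  #8 SA[8]=0  'bbbbaaaab'

SA = [4, 5, 6, 7, 8, 3, 2, 1, 0]
i: (SA[i-1],SA[i]) lcp shared
  1: (4,5) 3 'aaa'
  2: (5,6) 2 'aa'
  3: (6,7) 1 'a'
  4: (7,8) 0 ''
  5: (8,3) 1 'b'
  6: (3,2) 1 'b'
  7: (2,1) 2 'bb'
  8: (1,0) 3 'bbb'

n(n+1)/2 = 9·10/2 = 45
Σ LCP = 0 + 3 + 2 + 1 + 0 + 1 + 1 + 2 + 3 = 13
distinct = 45 − 13 = 32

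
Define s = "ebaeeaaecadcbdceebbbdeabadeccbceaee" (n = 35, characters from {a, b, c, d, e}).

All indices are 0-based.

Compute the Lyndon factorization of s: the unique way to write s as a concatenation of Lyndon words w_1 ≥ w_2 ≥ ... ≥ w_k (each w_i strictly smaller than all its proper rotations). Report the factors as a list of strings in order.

["e", "b", "aee", "aaecadcbdceebbbdeabadeccbceaee"]

emit factor 1: 'e' (i=0, period=1)
emit factor 2: 'b' (i=1, period=1)
emit factor 3: 'aee' (i=2, period=3)
emit factor 4: 'aaecadcbdceebbbdeabadeccbceaee' (i=5, period=30)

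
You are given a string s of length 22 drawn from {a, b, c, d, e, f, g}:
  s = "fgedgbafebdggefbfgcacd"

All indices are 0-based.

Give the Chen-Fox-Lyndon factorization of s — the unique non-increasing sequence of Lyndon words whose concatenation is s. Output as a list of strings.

emit factor 1: 'fg' (i=0, period=2)
emit factor 2: 'e' (i=2, period=1)
emit factor 3: 'dg' (i=3, period=2)
emit factor 4: 'b' (i=5, period=1)
emit factor 5: 'afebdggefbfgc' (i=6, period=13)
emit factor 6: 'acd' (i=19, period=3)

["fg", "e", "dg", "b", "afebdggefbfgc", "acd"]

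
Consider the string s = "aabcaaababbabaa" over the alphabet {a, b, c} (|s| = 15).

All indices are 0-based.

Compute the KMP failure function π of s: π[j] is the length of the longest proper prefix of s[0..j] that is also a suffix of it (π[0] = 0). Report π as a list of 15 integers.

[0, 1, 0, 0, 1, 2, 2, 3, 1, 0, 0, 1, 0, 1, 2]

π[0] = 0
j=1 s[j]='a': π[1]=1 (border 'a')
j=2 s[j]='b': k: 1→0; π[2]=0 (border '')
j=3 s[j]='c': π[3]=0 (border '')
j=4 s[j]='a': π[4]=1 (border 'a')
j=5 s[j]='a': π[5]=2 (border 'aa')
j=6 s[j]='a': k: 2→1; π[6]=2 (border 'aa')
j=7 s[j]='b': π[7]=3 (border 'aab')
j=8 s[j]='a': k: 3→0; π[8]=1 (border 'a')
j=9 s[j]='b': k: 1→0; π[9]=0 (border '')
j=10 s[j]='b': π[10]=0 (border '')
j=11 s[j]='a': π[11]=1 (border 'a')
j=12 s[j]='b': k: 1→0; π[12]=0 (border '')
j=13 s[j]='a': π[13]=1 (border 'a')
j=14 s[j]='a': π[14]=2 (border 'aa')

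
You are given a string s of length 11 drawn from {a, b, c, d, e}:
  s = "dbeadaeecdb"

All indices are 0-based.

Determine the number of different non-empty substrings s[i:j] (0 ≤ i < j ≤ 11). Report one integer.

59

rank | idx | suffix
   0 |   3 | adaeecdb
   1 |   5 | aeecdb
   2 |  10 | b
   3 |   1 | beadaeecdb
   4 |   8 | cdb
   5 |   4 | daeecdb
   6 |   9 | db
   7 |   0 | dbeadaeecdb
   8 |   2 | eadaeecdb
   9 |   7 | ecdb
  10 |   6 | eecdb

SA = [3, 5, 10, 1, 8, 4, 9, 0, 2, 7, 6]
[i] adj suffixes → lcp
  [1] 3/5 → 1 ('a')
  [2] 5/10 → 0 ('')
  [3] 10/1 → 1 ('b')
  [4] 1/8 → 0 ('')
  [5] 8/4 → 0 ('')
  [6] 4/9 → 1 ('d')
  [7] 9/0 → 2 ('db')
  [8] 0/2 → 0 ('')
  [9] 2/7 → 1 ('e')
  [10] 7/6 → 1 ('e')

n(n+1)/2 = 11·12/2 = 66
Σ LCP = 0 + 1 + 0 + 1 + 0 + 0 + 1 + 2 + 0 + 1 + 1 = 7
distinct = 66 − 7 = 59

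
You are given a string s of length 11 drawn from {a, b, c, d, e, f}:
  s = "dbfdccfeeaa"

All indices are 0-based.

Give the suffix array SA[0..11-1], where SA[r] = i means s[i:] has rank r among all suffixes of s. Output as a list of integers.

[10, 9, 1, 4, 5, 0, 3, 8, 7, 2, 6]

rank→(start, suffix):
  0 → (10, 'a')
  1 → (9, 'aa')
  2 → (1, 'bfdccfeeaa')
  3 → (4, 'ccfeeaa')
  4 → (5, 'cfeeaa')
  5 → (0, 'dbfdccfeeaa')
  6 → (3, 'dccfeeaa')
  7 → (8, 'eaa')
  8 → (7, 'eeaa')
  9 → (2, 'fdccfeeaa')
  10 → (6, 'feeaa')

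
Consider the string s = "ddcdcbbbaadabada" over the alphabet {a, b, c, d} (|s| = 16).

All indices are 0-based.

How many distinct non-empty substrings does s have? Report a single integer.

sorted suffixes:
  #0 SA[0]=15  'a'
  #1 SA[1]=8  'aadabada'
  #2 SA[2]=11  'abada'
  #3 SA[3]=13  'ada'
  #4 SA[4]=9  'adabada'
  #5 SA[5]=7  'baadabada'
  #6 SA[6]=12  'bada'
  #7 SA[7]=6  'bbaadabada'
  #8 SA[8]=5  'bbbaadabada'
  #9 SA[9]=4  'cbbbaadabada'
  #10 SA[10]=2  'cdcbbbaadabada'
  #11 SA[11]=14  'da'
  #12 SA[12]=10  'dabada'
  #13 SA[13]=3  'dcbbbaadabada'
  #14 SA[14]=1  'dcdcbbbaadabada'
  #15 SA[15]=0  'ddcdcbbbaadabada'

SA = [15, 8, 11, 13, 9, 7, 12, 6, 5, 4, 2, 14, 10, 3, 1, 0]
[i] adj suffixes → lcp
  [1] 15/8 → 1 ('a')
  [2] 8/11 → 1 ('a')
  [3] 11/13 → 1 ('a')
  [4] 13/9 → 3 ('ada')
  [5] 9/7 → 0 ('')
  [6] 7/12 → 2 ('ba')
  [7] 12/6 → 1 ('b')
  [8] 6/5 → 2 ('bb')
  [9] 5/4 → 0 ('')
  [10] 4/2 → 1 ('c')
  [11] 2/14 → 0 ('')
  [12] 14/10 → 2 ('da')
  [13] 10/3 → 1 ('d')
  [14] 3/1 → 2 ('dc')
  [15] 1/0 → 1 ('d')

n(n+1)/2 = 16·17/2 = 136
Σ LCP = 0 + 1 + 1 + 1 + 3 + 0 + 2 + 1 + 2 + 0 + 1 + 0 + 2 + 1 + 2 + 1 = 18
distinct = 136 − 18 = 118

118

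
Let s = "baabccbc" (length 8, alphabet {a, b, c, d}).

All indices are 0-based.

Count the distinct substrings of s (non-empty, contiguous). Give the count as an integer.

30

rank | idx | suffix
   0 |   1 | aabccbc
   1 |   2 | abccbc
   2 |   0 | baabccbc
   3 |   6 | bc
   4 |   3 | bccbc
   5 |   7 | c
   6 |   5 | cbc
   7 |   4 | ccbc

SA = [1, 2, 0, 6, 3, 7, 5, 4]
i: (SA[i-1],SA[i]) lcp shared
  1: (1,2) 1 'a'
  2: (2,0) 0 ''
  3: (0,6) 1 'b'
  4: (6,3) 2 'bc'
  5: (3,7) 0 ''
  6: (7,5) 1 'c'
  7: (5,4) 1 'c'

n(n+1)/2 = 8·9/2 = 36
Σ LCP = 0 + 1 + 0 + 1 + 2 + 0 + 1 + 1 = 6
distinct = 36 − 6 = 30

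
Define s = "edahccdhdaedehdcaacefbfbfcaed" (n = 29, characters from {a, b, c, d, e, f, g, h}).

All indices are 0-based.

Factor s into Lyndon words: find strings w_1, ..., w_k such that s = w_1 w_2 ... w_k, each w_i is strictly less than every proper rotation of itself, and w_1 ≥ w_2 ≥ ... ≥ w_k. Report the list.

["e", "d", "ahccdhd", "aedehdc", "aacefbfbfcaed"]

emit factor 1: 'e' (i=0, period=1)
emit factor 2: 'd' (i=1, period=1)
emit factor 3: 'ahccdhd' (i=2, period=7)
emit factor 4: 'aedehdc' (i=9, period=7)
emit factor 5: 'aacefbfbfcaed' (i=16, period=13)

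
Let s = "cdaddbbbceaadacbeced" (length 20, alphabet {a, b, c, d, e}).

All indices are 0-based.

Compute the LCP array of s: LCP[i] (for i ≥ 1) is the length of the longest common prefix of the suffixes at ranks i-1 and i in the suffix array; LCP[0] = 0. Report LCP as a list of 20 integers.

sorted suffixes:
  #0 SA[0]=10  'aadacbeced'
  #1 SA[1]=13  'acbeced'
  #2 SA[2]=11  'adacbeced'
  #3 SA[3]=2  'addbbbceaadacbeced'
  #4 SA[4]=5  'bbbceaadacbeced'
  #5 SA[5]=6  'bbceaadacbeced'
  #6 SA[6]=7  'bceaadacbeced'
  #7 SA[7]=15  'beced'
  #8 SA[8]=14  'cbeced'
  #9 SA[9]=0  'cdaddbbbceaadacbeced'
  #10 SA[10]=8  'ceaadacbeced'
  #11 SA[11]=17  'ced'
  #12 SA[12]=19  'd'
  #13 SA[13]=12  'dacbeced'
  #14 SA[14]=1  'daddbbbceaadacbeced'
  #15 SA[15]=4  'dbbbceaadacbeced'
  #16 SA[16]=3  'ddbbbceaadacbeced'
  #17 SA[17]=9  'eaadacbeced'
  #18 SA[18]=16  'eced'
  #19 SA[19]=18  'ed'

SA = [10, 13, 11, 2, 5, 6, 7, 15, 14, 0, 8, 17, 19, 12, 1, 4, 3, 9, 16, 18]
i: (SA[i-1],SA[i]) lcp shared
  1: (10,13) 1 'a'
  2: (13,11) 1 'a'
  3: (11,2) 2 'ad'
  4: (2,5) 0 ''
  5: (5,6) 2 'bb'
  6: (6,7) 1 'b'
  7: (7,15) 1 'b'
  8: (15,14) 0 ''
  9: (14,0) 1 'c'
  10: (0,8) 1 'c'
  11: (8,17) 2 'ce'
  12: (17,19) 0 ''
  13: (19,12) 1 'd'
  14: (12,1) 2 'da'
  15: (1,4) 1 'd'
  16: (4,3) 1 'd'
  17: (3,9) 0 ''
  18: (9,16) 1 'e'
  19: (16,18) 1 'e'

[0, 1, 1, 2, 0, 2, 1, 1, 0, 1, 1, 2, 0, 1, 2, 1, 1, 0, 1, 1]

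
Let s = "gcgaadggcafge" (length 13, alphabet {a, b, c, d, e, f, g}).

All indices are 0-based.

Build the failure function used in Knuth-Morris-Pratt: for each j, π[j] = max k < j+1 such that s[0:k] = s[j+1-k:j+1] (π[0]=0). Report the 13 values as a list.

π[0] = 0
j=1 s[j]='c': π[1]=0 (border '')
j=2 s[j]='g': π[2]=1 (border 'g')
j=3 s[j]='a': k: 1→0; π[3]=0 (border '')
j=4 s[j]='a': π[4]=0 (border '')
j=5 s[j]='d': π[5]=0 (border '')
j=6 s[j]='g': π[6]=1 (border 'g')
j=7 s[j]='g': k: 1→0; π[7]=1 (border 'g')
j=8 s[j]='c': π[8]=2 (border 'gc')
j=9 s[j]='a': k: 2→0; π[9]=0 (border '')
j=10 s[j]='f': π[10]=0 (border '')
j=11 s[j]='g': π[11]=1 (border 'g')
j=12 s[j]='e': k: 1→0; π[12]=0 (border '')

[0, 0, 1, 0, 0, 0, 1, 1, 2, 0, 0, 1, 0]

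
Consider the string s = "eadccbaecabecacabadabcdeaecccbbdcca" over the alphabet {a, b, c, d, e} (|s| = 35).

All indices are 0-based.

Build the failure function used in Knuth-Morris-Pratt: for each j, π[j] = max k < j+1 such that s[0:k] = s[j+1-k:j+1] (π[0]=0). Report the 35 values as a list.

[0, 0, 0, 0, 0, 0, 0, 1, 0, 0, 0, 1, 0, 0, 0, 0, 0, 0, 0, 0, 0, 0, 0, 1, 2, 1, 0, 0, 0, 0, 0, 0, 0, 0, 0]

π[0] = 0
j=1 s[j]='a': π[1]=0 (border '')
j=2 s[j]='d': π[2]=0 (border '')
j=3 s[j]='c': π[3]=0 (border '')
j=4 s[j]='c': π[4]=0 (border '')
j=5 s[j]='b': π[5]=0 (border '')
j=6 s[j]='a': π[6]=0 (border '')
j=7 s[j]='e': π[7]=1 (border 'e')
j=8 s[j]='c': k: 1→0; π[8]=0 (border '')
j=9 s[j]='a': π[9]=0 (border '')
j=10 s[j]='b': π[10]=0 (border '')
j=11 s[j]='e': π[11]=1 (border 'e')
j=12 s[j]='c': k: 1→0; π[12]=0 (border '')
j=13 s[j]='a': π[13]=0 (border '')
j=14 s[j]='c': π[14]=0 (border '')
j=15 s[j]='a': π[15]=0 (border '')
j=16 s[j]='b': π[16]=0 (border '')
j=17 s[j]='a': π[17]=0 (border '')
j=18 s[j]='d': π[18]=0 (border '')
j=19 s[j]='a': π[19]=0 (border '')
j=20 s[j]='b': π[20]=0 (border '')
j=21 s[j]='c': π[21]=0 (border '')
j=22 s[j]='d': π[22]=0 (border '')
j=23 s[j]='e': π[23]=1 (border 'e')
j=24 s[j]='a': π[24]=2 (border 'ea')
j=25 s[j]='e': k: 2→0; π[25]=1 (border 'e')
j=26 s[j]='c': k: 1→0; π[26]=0 (border '')
j=27 s[j]='c': π[27]=0 (border '')
j=28 s[j]='c': π[28]=0 (border '')
j=29 s[j]='b': π[29]=0 (border '')
j=30 s[j]='b': π[30]=0 (border '')
j=31 s[j]='d': π[31]=0 (border '')
j=32 s[j]='c': π[32]=0 (border '')
j=33 s[j]='c': π[33]=0 (border '')
j=34 s[j]='a': π[34]=0 (border '')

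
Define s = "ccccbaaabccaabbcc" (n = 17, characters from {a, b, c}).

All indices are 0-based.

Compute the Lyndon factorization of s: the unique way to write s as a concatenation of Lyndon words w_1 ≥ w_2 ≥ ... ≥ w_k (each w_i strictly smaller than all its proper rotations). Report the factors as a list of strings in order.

emit factor 1: 'c' (i=0, period=1)
emit factor 2: 'c' (i=1, period=1)
emit factor 3: 'c' (i=2, period=1)
emit factor 4: 'c' (i=3, period=1)
emit factor 5: 'b' (i=4, period=1)
emit factor 6: 'aaabccaabbcc' (i=5, period=12)

["c", "c", "c", "c", "b", "aaabccaabbcc"]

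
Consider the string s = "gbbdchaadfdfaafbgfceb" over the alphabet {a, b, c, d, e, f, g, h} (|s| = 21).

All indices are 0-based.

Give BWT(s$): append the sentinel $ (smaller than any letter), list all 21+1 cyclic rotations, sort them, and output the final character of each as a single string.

bhfaaegbffdbfacdagd$bc

rank  rotation                last
    0  $gbbdchaadfdfaafbgfceb  b
    1  aadfdfaafbgfceb$gbbdch  h
    2  aafbgfceb$gbbdchaadfdf  f
    3  adfdfaafbgfceb$gbbdcha  a
    4  afbgfceb$gbbdchaadfdfa  a
    5  b$gbbdchaadfdfaafbgfce  e
    6  bbdchaadfdfaafbgfceb$g  g
    7  bdchaadfdfaafbgfceb$gb  b
    8  bgfceb$gbbdchaadfdfaaf  f
    9  ceb$gbbdchaadfdfaafbgf  f
   10  chaadfdfaafbgfceb$gbbd  d
   11  dchaadfdfaafbgfceb$gbb  b
   12  dfaafbgfceb$gbbdchaadf  f
   13  dfdfaafbgfceb$gbbdchaa  a
   14  eb$gbbdchaadfdfaafbgfc  c
   15  faafbgfceb$gbbdchaadfd  d
   16  fbgfceb$gbbdchaadfdfaa  a
   17  fceb$gbbdchaadfdfaafbg  g
   18  fdfaafbgfceb$gbbdchaad  d
   19  gbbdchaadfdfaafbgfceb$  $
   20  gfceb$gbbdchaadfdfaafb  b
   21  haadfdfaafbgfceb$gbbdc  c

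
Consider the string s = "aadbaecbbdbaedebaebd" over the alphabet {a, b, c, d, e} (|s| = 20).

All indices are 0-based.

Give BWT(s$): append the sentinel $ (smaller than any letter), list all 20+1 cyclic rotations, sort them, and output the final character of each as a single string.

d$abbbeddcebebabedaaa

rank  rotation               last
    0  $aadbaecbbdbaedebaebd  d
    1  aadbaecbbdbaedebaebd$  $
    2  adbaecbbdbaedebaebd$a  a
    3  aebd$aadbaecbbdbaedeb  b
    4  aecbbdbaedebaebd$aadb  b
    5  aedebaebd$aadbaecbbdb  b
    6  baebd$aadbaecbbdbaede  e
    7  baecbbdbaedebaebd$aad  d
    8  baedebaebd$aadbaecbbd  d
    9  bbdbaedebaebd$aadbaec  c
   10  bd$aadbaecbbdbaedebae  e
   11  bdbaedebaebd$aadbaecb  b
   12  cbbdbaedebaebd$aadbae  e
   13  d$aadbaecbbdbaedebaeb  b
   14  dbaecbbdbaedebaebd$aa  a
   15  dbaedebaebd$aadbaecbb  b
   16  debaebd$aadbaecbbdbae  e
   17  ebaebd$aadbaecbbdbaed  d
   18  ebd$aadbaecbbdbaedeba  a
   19  ecbbdbaedebaebd$aadba  a
   20  edebaebd$aadbaecbbdba  a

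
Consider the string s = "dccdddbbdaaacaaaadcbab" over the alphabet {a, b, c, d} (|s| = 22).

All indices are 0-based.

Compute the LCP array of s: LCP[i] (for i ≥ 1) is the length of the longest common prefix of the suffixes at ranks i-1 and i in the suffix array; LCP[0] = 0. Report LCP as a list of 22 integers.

rank | idx | suffix
   0 |  13 | aaaadcbab
   1 |   9 | aaacaaaadcbab
   2 |  14 | aaadcbab
   3 |  10 | aacaaaadcbab
   4 |  15 | aadcbab
   5 |  20 | ab
   6 |  11 | acaaaadcbab
   7 |  16 | adcbab
   8 |  21 | b
   9 |  19 | bab
  10 |   6 | bbdaaacaaaadcbab
  11 |   7 | bdaaacaaaadcbab
  12 |  12 | caaaadcbab
  13 |  18 | cbab
  14 |   1 | ccdddbbdaaacaaaadcbab
  15 |   2 | cdddbbdaaacaaaadcbab
  16 |   8 | daaacaaaadcbab
  17 |   5 | dbbdaaacaaaadcbab
  18 |  17 | dcbab
  19 |   0 | dccdddbbdaaacaaaadcbab
  20 |   4 | ddbbdaaacaaaadcbab
  21 |   3 | dddbbdaaacaaaadcbab

SA = [13, 9, 14, 10, 15, 20, 11, 16, 21, 19, 6, 7, 12, 18, 1, 2, 8, 5, 17, 0, 4, 3]
[i] adj suffixes → lcp
  [1] 13/9 → 3 ('aaa')
  [2] 9/14 → 3 ('aaa')
  [3] 14/10 → 2 ('aa')
  [4] 10/15 → 2 ('aa')
  [5] 15/20 → 1 ('a')
  [6] 20/11 → 1 ('a')
  [7] 11/16 → 1 ('a')
  [8] 16/21 → 0 ('')
  [9] 21/19 → 1 ('b')
  [10] 19/6 → 1 ('b')
  [11] 6/7 → 1 ('b')
  [12] 7/12 → 0 ('')
  [13] 12/18 → 1 ('c')
  [14] 18/1 → 1 ('c')
  [15] 1/2 → 1 ('c')
  [16] 2/8 → 0 ('')
  [17] 8/5 → 1 ('d')
  [18] 5/17 → 1 ('d')
  [19] 17/0 → 2 ('dc')
  [20] 0/4 → 1 ('d')
  [21] 4/3 → 2 ('dd')

[0, 3, 3, 2, 2, 1, 1, 1, 0, 1, 1, 1, 0, 1, 1, 1, 0, 1, 1, 2, 1, 2]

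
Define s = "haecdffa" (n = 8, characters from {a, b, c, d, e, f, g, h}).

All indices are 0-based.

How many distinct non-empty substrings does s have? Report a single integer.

sorted suffixes:
  #0 SA[0]=7  'a'
  #1 SA[1]=1  'aecdffa'
  #2 SA[2]=3  'cdffa'
  #3 SA[3]=4  'dffa'
  #4 SA[4]=2  'ecdffa'
  #5 SA[5]=6  'fa'
  #6 SA[6]=5  'ffa'
  #7 SA[7]=0  'haecdffa'

SA = [7, 1, 3, 4, 2, 6, 5, 0]
[i] adj suffixes → lcp
  [1] 7/1 → 1 ('a')
  [2] 1/3 → 0 ('')
  [3] 3/4 → 0 ('')
  [4] 4/2 → 0 ('')
  [5] 2/6 → 0 ('')
  [6] 6/5 → 1 ('f')
  [7] 5/0 → 0 ('')

n(n+1)/2 = 8·9/2 = 36
Σ LCP = 0 + 1 + 0 + 0 + 0 + 0 + 1 + 0 = 2
distinct = 36 − 2 = 34

34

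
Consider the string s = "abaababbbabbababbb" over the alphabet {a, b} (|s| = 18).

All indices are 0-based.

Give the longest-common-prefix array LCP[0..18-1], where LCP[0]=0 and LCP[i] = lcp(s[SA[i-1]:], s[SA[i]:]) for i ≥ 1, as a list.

[0, 1, 3, 6, 2, 3, 4, 0, 1, 2, 3, 4, 5, 1, 2, 4, 2, 3]

rank | idx | suffix
   0 |   2 | aababbbabbababbb
   1 |   0 | abaababbbabbababbb
   2 |  12 | ababbb
   3 |   3 | ababbbabbababbb
   4 |   9 | abbababbb
   5 |  14 | abbb
   6 |   5 | abbbabbababbb
   7 |  17 | b
   8 |   1 | baababbbabbababbb
   9 |  11 | bababbb
  10 |   8 | babbababbb
  11 |  13 | babbb
  12 |   4 | babbbabbababbb
  13 |  16 | bb
  14 |  10 | bbababbb
  15 |   7 | bbabbababbb
  16 |  15 | bbb
  17 |   6 | bbbabbababbb

SA = [2, 0, 12, 3, 9, 14, 5, 17, 1, 11, 8, 13, 4, 16, 10, 7, 15, 6]
i: (SA[i-1],SA[i]) lcp shared
  1: (2,0) 1 'a'
  2: (0,12) 3 'aba'
  3: (12,3) 6 'ababbb'
  4: (3,9) 2 'ab'
  5: (9,14) 3 'abb'
  6: (14,5) 4 'abbb'
  7: (5,17) 0 ''
  8: (17,1) 1 'b'
  9: (1,11) 2 'ba'
  10: (11,8) 3 'bab'
  11: (8,13) 4 'babb'
  12: (13,4) 5 'babbb'
  13: (4,16) 1 'b'
  14: (16,10) 2 'bb'
  15: (10,7) 4 'bbab'
  16: (7,15) 2 'bb'
  17: (15,6) 3 'bbb'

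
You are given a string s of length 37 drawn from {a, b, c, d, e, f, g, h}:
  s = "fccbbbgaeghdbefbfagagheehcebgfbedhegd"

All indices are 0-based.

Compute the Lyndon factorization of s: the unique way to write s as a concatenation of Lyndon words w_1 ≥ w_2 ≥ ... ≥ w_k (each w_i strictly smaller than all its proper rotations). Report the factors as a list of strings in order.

["f", "c", "c", "bbbg", "aeghdbefbfagagheehcebgfbedhegd"]

emit factor 1: 'f' (i=0, period=1)
emit factor 2: 'c' (i=1, period=1)
emit factor 3: 'c' (i=2, period=1)
emit factor 4: 'bbbg' (i=3, period=4)
emit factor 5: 'aeghdbefbfagagheehcebgfbedhegd' (i=7, period=30)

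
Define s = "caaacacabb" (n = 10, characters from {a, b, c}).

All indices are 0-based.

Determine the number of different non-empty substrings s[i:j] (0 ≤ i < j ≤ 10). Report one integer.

rank | idx | suffix
   0 |   1 | aaacacabb
   1 |   2 | aacacabb
   2 |   7 | abb
   3 |   5 | acabb
   4 |   3 | acacabb
   5 |   9 | b
   6 |   8 | bb
   7 |   0 | caaacacabb
   8 |   6 | cabb
   9 |   4 | cacabb

SA = [1, 2, 7, 5, 3, 9, 8, 0, 6, 4]
i: (SA[i-1],SA[i]) lcp shared
  1: (1,2) 2 'aa'
  2: (2,7) 1 'a'
  3: (7,5) 1 'a'
  4: (5,3) 3 'aca'
  5: (3,9) 0 ''
  6: (9,8) 1 'b'
  7: (8,0) 0 ''
  8: (0,6) 2 'ca'
  9: (6,4) 2 'ca'

n(n+1)/2 = 10·11/2 = 55
Σ LCP = 0 + 2 + 1 + 1 + 3 + 0 + 1 + 0 + 2 + 2 = 12
distinct = 55 − 12 = 43

43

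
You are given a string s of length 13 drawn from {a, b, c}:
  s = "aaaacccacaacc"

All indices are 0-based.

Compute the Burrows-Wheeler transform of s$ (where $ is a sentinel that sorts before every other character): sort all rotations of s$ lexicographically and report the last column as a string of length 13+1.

rank  rotation        last
    0  $aaaacccacaacc  c
    1  aaaacccacaacc$  $
    2  aaacccacaacc$a  a
    3  aacc$aaaacccac  c
    4  aacccacaacc$aa  a
    5  acaacc$aaaaccc  c
    6  acc$aaaacccaca  a
    7  acccacaacc$aaa  a
    8  c$aaaacccacaac  c
    9  caacc$aaaaccca  a
   10  cacaacc$aaaacc  c
   11  cc$aaaacccacaa  a
   12  ccacaacc$aaaac  c
   13  cccacaacc$aaaa  a

c$acacaacacaca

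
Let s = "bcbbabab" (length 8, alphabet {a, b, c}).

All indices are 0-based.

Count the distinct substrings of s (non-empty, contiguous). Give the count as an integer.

28

rank | idx | suffix
   0 |   6 | ab
   1 |   4 | abab
   2 |   7 | b
   3 |   5 | bab
   4 |   3 | babab
   5 |   2 | bbabab
   6 |   0 | bcbbabab
   7 |   1 | cbbabab

SA = [6, 4, 7, 5, 3, 2, 0, 1]
rank  pair      lcp
   1  s[6:],s[4:]  2  'ab'
   2  s[4:],s[7:]  0  ''
   3  s[7:],s[5:]  1  'b'
   4  s[5:],s[3:]  3  'bab'
   5  s[3:],s[2:]  1  'b'
   6  s[2:],s[0:]  1  'b'
   7  s[0:],s[1:]  0  ''

n(n+1)/2 = 8·9/2 = 36
Σ LCP = 0 + 2 + 0 + 1 + 3 + 1 + 1 + 0 = 8
distinct = 36 − 8 = 28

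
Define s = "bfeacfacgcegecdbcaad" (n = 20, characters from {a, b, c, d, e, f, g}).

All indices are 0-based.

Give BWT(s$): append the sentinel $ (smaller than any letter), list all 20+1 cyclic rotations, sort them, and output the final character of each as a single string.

dcefad$begaaacfgccbce

rank  rotation               last
    0  $bfeacfacgcegecdbcaad  d
    1  aad$bfeacfacgcegecdbc  c
    2  acfacgcegecdbcaad$bfe  e
    3  acgcegecdbcaad$bfeacf  f
    4  ad$bfeacfacgcegecdbca  a
    5  bcaad$bfeacfacgcegecd  d
    6  bfeacfacgcegecdbcaad$  $
    7  caad$bfeacfacgcegecdb  b
    8  cdbcaad$bfeacfacgcege  e
    9  cegecdbcaad$bfeacfacg  g
   10  cfacgcegecdbcaad$bfea  a
   11  cgcegecdbcaad$bfeacfa  a
   12  d$bfeacfacgcegecdbcaa  a
   13  dbcaad$bfeacfacgcegec  c
   14  eacfacgcegecdbcaad$bf  f
   15  ecdbcaad$bfeacfacgceg  g
   16  egecdbcaad$bfeacfacgc  c
   17  facgcegecdbcaad$bfeac  c
   18  feacfacgcegecdbcaad$b  b
   19  gcegecdbcaad$bfeacfac  c
   20  gecdbcaad$bfeacfacgce  e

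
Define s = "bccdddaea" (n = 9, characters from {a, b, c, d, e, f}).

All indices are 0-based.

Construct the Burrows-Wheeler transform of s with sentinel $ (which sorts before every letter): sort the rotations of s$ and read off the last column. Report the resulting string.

rank  rotation    last
    0  $bccdddaea  a
    1  a$bccdddae  e
    2  aea$bccddd  d
    3  bccdddaea$  $
    4  ccdddaea$b  b
    5  cdddaea$bc  c
    6  daea$bccdd  d
    7  ddaea$bccd  d
    8  dddaea$bcc  c
    9  ea$bccddda  a

aed$bcddca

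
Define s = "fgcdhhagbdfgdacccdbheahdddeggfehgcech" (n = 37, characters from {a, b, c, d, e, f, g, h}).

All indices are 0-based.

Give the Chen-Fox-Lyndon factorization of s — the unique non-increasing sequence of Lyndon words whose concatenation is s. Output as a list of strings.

["fg", "cdhh", "agbdfgd", "acccdbheahdddeggfehgcech"]

emit factor 1: 'fg' (i=0, period=2)
emit factor 2: 'cdhh' (i=2, period=4)
emit factor 3: 'agbdfgd' (i=6, period=7)
emit factor 4: 'acccdbheahdddeggfehgcech' (i=13, period=24)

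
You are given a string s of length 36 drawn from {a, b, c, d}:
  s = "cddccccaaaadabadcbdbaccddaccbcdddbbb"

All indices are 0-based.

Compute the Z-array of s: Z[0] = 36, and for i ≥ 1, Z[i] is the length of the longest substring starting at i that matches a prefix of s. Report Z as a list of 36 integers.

Z[0]=36
i=1: fresh scan; Z[1]=0
i=2: fresh scan; Z[2]=0
i=3: fresh scan; Z[3]=1 scan→box=[3,4)
i=4: fresh scan; Z[4]=1 scan→box=[4,5)
i=5: fresh scan; Z[5]=1 scan→box=[5,6)
i=6: fresh scan; Z[6]=1 scan→box=[6,7)
i=7: fresh scan; Z[7]=0
i=8: fresh scan; Z[8]=0
i=9: fresh scan; Z[9]=0
i=10: fresh scan; Z[10]=0
i=11: fresh scan; Z[11]=0
i=12: fresh scan; Z[12]=0
i=13: fresh scan; Z[13]=0
i=14: fresh scan; Z[14]=0
i=15: fresh scan; Z[15]=0
i=16: fresh scan; Z[16]=1 scan→box=[16,17)
i=17: fresh scan; Z[17]=0
i=18: fresh scan; Z[18]=0
i=19: fresh scan; Z[19]=0
i=20: fresh scan; Z[20]=0
i=21: fresh scan; Z[21]=1 scan→box=[21,22)
i=22: fresh scan; Z[22]=3 scan→box=[22,25)
i=23: min(r-i=2, Z[1]=0)=0; Z[23]=0
i=24: min(r-i=1, Z[2]=0)=0; Z[24]=0
i=25: fresh scan; Z[25]=0
i=26: fresh scan; Z[26]=1 scan→box=[26,27)
i=27: fresh scan; Z[27]=1 scan→box=[27,28)
i=28: fresh scan; Z[28]=0
i=29: fresh scan; Z[29]=3 scan→box=[29,32)
i=30: min(r-i=2, Z[1]=0)=0; Z[30]=0
i=31: min(r-i=1, Z[2]=0)=0; Z[31]=0
i=32: fresh scan; Z[32]=0
i=33: fresh scan; Z[33]=0
i=34: fresh scan; Z[34]=0
i=35: fresh scan; Z[35]=0

[36, 0, 0, 1, 1, 1, 1, 0, 0, 0, 0, 0, 0, 0, 0, 0, 1, 0, 0, 0, 0, 1, 3, 0, 0, 0, 1, 1, 0, 3, 0, 0, 0, 0, 0, 0]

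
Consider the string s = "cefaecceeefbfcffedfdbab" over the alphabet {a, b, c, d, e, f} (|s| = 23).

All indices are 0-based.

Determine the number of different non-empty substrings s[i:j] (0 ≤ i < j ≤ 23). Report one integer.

256

sorted suffixes:
  #0 SA[0]=21  'ab'
  #1 SA[1]=3  'aecceeefbfcffedfdbab'
  #2 SA[2]=22  'b'
  #3 SA[3]=20  'bab'
  #4 SA[4]=11  'bfcffedfdbab'
  #5 SA[5]=5  'cceeefbfcffedfdbab'
  #6 SA[6]=6  'ceeefbfcffedfdbab'
  #7 SA[7]=0  'cefaecceeefbfcffedfdbab'
  #8 SA[8]=13  'cffedfdbab'
  #9 SA[9]=19  'dbab'
  #10 SA[10]=17  'dfdbab'
  #11 SA[11]=4  'ecceeefbfcffedfdbab'
  #12 SA[12]=16  'edfdbab'
  #13 SA[13]=7  'eeefbfcffedfdbab'
  #14 SA[14]=8  'eefbfcffedfdbab'
  #15 SA[15]=1  'efaecceeefbfcffedfdbab'
  #16 SA[16]=9  'efbfcffedfdbab'
  #17 SA[17]=2  'faecceeefbfcffedfdbab'
  #18 SA[18]=10  'fbfcffedfdbab'
  #19 SA[19]=12  'fcffedfdbab'
  #20 SA[20]=18  'fdbab'
  #21 SA[21]=15  'fedfdbab'
  #22 SA[22]=14  'ffedfdbab'

SA = [21, 3, 22, 20, 11, 5, 6, 0, 13, 19, 17, 4, 16, 7, 8, 1, 9, 2, 10, 12, 18, 15, 14]
rank  pair      lcp
   1  s[21:],s[3:]  1  'a'
   2  s[3:],s[22:]  0  ''
   3  s[22:],s[20:]  1  'b'
   4  s[20:],s[11:]  1  'b'
   5  s[11:],s[5:]  0  ''
   6  s[5:],s[6:]  1  'c'
   7  s[6:],s[0:]  2  'ce'
   8  s[0:],s[13:]  1  'c'
   9  s[13:],s[19:]  0  ''
  10  s[19:],s[17:]  1  'd'
  11  s[17:],s[4:]  0  ''
  12  s[4:],s[16:]  1  'e'
  13  s[16:],s[7:]  1  'e'
  14  s[7:],s[8:]  2  'ee'
  15  s[8:],s[1:]  1  'e'
  16  s[1:],s[9:]  2  'ef'
  17  s[9:],s[2:]  0  ''
  18  s[2:],s[10:]  1  'f'
  19  s[10:],s[12:]  1  'f'
  20  s[12:],s[18:]  1  'f'
  21  s[18:],s[15:]  1  'f'
  22  s[15:],s[14:]  1  'f'

n(n+1)/2 = 23·24/2 = 276
Σ LCP = 0 + 1 + 0 + 1 + 1 + 0 + 1 + 2 + 1 + 0 + 1 + 0 + 1 + 1 + 2 + 1 + 2 + 0 + 1 + 1 + 1 + 1 + 1 = 20
distinct = 276 − 20 = 256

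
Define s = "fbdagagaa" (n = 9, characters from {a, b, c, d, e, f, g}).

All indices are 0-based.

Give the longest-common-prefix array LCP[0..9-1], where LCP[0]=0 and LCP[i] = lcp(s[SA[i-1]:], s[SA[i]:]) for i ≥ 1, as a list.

rank→(start, suffix):
  0 → (8, 'a')
  1 → (7, 'aa')
  2 → (5, 'agaa')
  3 → (3, 'agagaa')
  4 → (1, 'bdagagaa')
  5 → (2, 'dagagaa')
  6 → (0, 'fbdagagaa')
  7 → (6, 'gaa')
  8 → (4, 'gagaa')

SA = [8, 7, 5, 3, 1, 2, 0, 6, 4]
rank  pair      lcp
   1  s[8:],s[7:]  1  'a'
   2  s[7:],s[5:]  1  'a'
   3  s[5:],s[3:]  3  'aga'
   4  s[3:],s[1:]  0  ''
   5  s[1:],s[2:]  0  ''
   6  s[2:],s[0:]  0  ''
   7  s[0:],s[6:]  0  ''
   8  s[6:],s[4:]  2  'ga'

[0, 1, 1, 3, 0, 0, 0, 0, 2]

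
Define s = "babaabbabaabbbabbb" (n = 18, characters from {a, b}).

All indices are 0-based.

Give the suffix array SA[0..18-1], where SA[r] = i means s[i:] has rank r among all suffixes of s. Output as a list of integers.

rank | idx | suffix
   0 |   3 | aabbabaabbbabbb
   1 |   9 | aabbbabbb
   2 |   1 | abaabbabaabbbabbb
   3 |   7 | abaabbbabbb
   4 |   4 | abbabaabbbabbb
   5 |  14 | abbb
   6 |  10 | abbbabbb
   7 |  17 | b
   8 |   2 | baabbabaabbbabbb
   9 |   8 | baabbbabbb
  10 |   0 | babaabbabaabbbabbb
  11 |   6 | babaabbbabbb
  12 |  13 | babbb
  13 |  16 | bb
  14 |   5 | bbabaabbbabbb
  15 |  12 | bbabbb
  16 |  15 | bbb
  17 |  11 | bbbabbb

[3, 9, 1, 7, 4, 14, 10, 17, 2, 8, 0, 6, 13, 16, 5, 12, 15, 11]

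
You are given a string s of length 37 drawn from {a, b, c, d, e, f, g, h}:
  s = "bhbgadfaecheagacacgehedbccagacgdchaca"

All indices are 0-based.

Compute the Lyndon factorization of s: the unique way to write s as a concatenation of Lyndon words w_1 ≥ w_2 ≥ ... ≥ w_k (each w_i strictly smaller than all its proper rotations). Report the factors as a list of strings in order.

["bh", "bg", "adfaecheag", "acacgehedbccagacgdch", "ac", "a"]

emit factor 1: 'bh' (i=0, period=2)
emit factor 2: 'bg' (i=2, period=2)
emit factor 3: 'adfaecheag' (i=4, period=10)
emit factor 4: 'acacgehedbccagacgdch' (i=14, period=20)
emit factor 5: 'ac' (i=34, period=2)
emit factor 6: 'a' (i=36, period=1)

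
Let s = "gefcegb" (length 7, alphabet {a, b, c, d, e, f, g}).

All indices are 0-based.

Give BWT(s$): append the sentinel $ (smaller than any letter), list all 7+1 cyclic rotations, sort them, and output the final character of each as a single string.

rank  rotation  last
    0  $gefcegb  b
    1  b$gefceg  g
    2  cegb$gef  f
    3  efcegb$g  g
    4  egb$gefc  c
    5  fcegb$ge  e
    6  gb$gefce  e
    7  gefcegb$  $

bgfgcee$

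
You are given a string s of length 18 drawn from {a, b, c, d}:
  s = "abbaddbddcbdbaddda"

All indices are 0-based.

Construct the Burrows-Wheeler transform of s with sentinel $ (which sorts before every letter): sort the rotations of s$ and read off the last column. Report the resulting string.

ad$bbbdacdddbdddaba

rank  rotation             last
    0  $abbaddbddcbdbaddda  a
    1  a$abbaddbddcbdbaddd  d
    2  abbaddbddcbdbaddda$  $
    3  addbddcbdbaddda$abb  b
    4  addda$abbaddbddcbdb  b
    5  baddbddcbdbaddda$ab  b
    6  baddda$abbaddbddcbd  d
    7  bbaddbddcbdbaddda$a  a
    8  bdbaddda$abbaddbddc  c
    9  bddcbdbaddda$abbadd  d
   10  cbdbaddda$abbaddbdd  d
   11  da$abbaddbddcbdbadd  d
   12  dbaddda$abbaddbddcb  b
   13  dbddcbdbaddda$abbad  d
   14  dcbdbaddda$abbaddbd  d
   15  dda$abbaddbddcbdbad  d
   16  ddbddcbdbaddda$abba  a
   17  ddcbdbaddda$abbaddb  b
   18  ddda$abbaddbddcbdba  a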